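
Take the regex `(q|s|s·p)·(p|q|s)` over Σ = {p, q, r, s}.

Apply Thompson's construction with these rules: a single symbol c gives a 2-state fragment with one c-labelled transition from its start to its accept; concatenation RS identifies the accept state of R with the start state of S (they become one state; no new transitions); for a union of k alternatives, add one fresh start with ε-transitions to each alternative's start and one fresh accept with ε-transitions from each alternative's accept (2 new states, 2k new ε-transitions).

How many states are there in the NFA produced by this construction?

Bottom-up over the parse tree:
Each of the 7 symbol leaves contributes a 2-state fragment.
  s·p : 3 states
  q|s|s·p : 9 states
  p|q|s : 8 states
  (q|s|s·p)·(p|q|s) : 16 states

16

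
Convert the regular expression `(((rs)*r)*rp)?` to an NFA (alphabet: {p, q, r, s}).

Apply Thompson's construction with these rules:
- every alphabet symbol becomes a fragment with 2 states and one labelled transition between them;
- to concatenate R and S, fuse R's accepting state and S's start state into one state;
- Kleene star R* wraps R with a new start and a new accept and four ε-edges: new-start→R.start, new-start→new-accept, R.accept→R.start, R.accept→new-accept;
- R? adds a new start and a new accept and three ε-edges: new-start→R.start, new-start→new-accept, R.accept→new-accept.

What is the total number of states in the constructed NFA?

Per subexpression:
Each of the 5 symbol leaves contributes a 2-state fragment.
  rs = 3 states
  (rs)* = 5 states
  (rs)*r = 6 states
  ((rs)*r)* = 8 states
  ((rs)*r)*rp = 10 states
  (((rs)*r)*rp)? = 12 states

12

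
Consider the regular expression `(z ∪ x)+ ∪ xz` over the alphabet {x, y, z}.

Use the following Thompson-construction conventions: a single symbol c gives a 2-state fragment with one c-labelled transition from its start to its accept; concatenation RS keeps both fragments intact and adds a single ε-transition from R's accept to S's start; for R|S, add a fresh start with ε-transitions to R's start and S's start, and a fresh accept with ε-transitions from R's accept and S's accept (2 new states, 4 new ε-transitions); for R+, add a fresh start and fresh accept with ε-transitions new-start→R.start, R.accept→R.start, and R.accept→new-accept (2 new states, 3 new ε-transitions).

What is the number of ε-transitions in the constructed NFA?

12

Building bottom-up:
Each of the 4 symbol leaves contributes 0 ε-transitions.
  z ∪ x — 4 ε-transitions
  (z ∪ x)+ — 7 ε-transitions
  xz — 1 ε-transition
  (z ∪ x)+ ∪ xz — 12 ε-transitions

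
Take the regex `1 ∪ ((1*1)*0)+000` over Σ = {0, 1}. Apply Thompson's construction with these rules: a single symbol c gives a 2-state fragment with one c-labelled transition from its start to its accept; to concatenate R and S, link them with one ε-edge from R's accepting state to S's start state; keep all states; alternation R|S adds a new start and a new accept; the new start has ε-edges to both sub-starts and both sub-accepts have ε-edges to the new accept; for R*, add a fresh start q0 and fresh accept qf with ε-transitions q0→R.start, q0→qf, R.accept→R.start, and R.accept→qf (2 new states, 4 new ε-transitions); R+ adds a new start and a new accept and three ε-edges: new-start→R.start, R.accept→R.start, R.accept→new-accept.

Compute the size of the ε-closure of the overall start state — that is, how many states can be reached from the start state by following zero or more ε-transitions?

Compute the ε-closure size of each fragment's start state recursively; a symbol fragment's start has no outgoing ε-edge, so its closure is just itself (size 1).
  1* : C = 1 (new start) + 1 (body) + 1 (new accept) = 3
  1*1 : C = 3 + 1 = 4 (closure spills across the concat boundary because the left factor accepts ε)
  (1*1)* : new start has ε-edges to the inner start and to the new accept, so C = 2 + 4 = 6
  (1*1)*0 : the left operand accepts ε, so the closure extends into the next operand (via the concat ε-link); C = 6 + 1 = 7
  ((1*1)*0)+ : new start ε-reaches only the body's start; the new accept needs a symbol first: C = 1 + 7 = 8
  ((1*1)*0)+000 : same as the first factor's closure: C = 8
  1 ∪ ((1*1)*0)+000 : new start ε-reaches every alternative's start; none of them accept ε, so the new accept is not reached: C = 1 + 1 + 8 = 10

10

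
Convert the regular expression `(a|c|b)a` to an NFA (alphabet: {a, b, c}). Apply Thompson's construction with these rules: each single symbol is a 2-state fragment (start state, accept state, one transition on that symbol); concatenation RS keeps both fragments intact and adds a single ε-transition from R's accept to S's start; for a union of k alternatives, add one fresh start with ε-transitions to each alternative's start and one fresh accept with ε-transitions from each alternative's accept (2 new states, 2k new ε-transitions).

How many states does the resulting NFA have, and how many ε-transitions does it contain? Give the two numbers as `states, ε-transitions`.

Building bottom-up:
Each of the 4 symbol leaves contributes 2 states and 0 ε-transitions.
  a|c|b : 8 states, 6 ε-transitions
  (a|c|b)a : 10 states, 7 ε-transitions

10, 7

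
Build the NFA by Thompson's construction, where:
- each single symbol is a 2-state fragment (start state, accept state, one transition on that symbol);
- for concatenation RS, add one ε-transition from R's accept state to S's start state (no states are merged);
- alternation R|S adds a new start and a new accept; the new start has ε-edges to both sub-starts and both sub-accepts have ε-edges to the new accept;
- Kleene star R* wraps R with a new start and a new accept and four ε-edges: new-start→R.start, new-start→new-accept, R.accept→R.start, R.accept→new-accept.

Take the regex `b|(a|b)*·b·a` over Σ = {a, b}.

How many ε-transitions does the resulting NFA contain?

14

By structural recursion:
Each of the 5 symbol leaves contributes 0 ε-transitions.
  a|b → 4 ε-transitions
  (a|b)* → 8 ε-transitions
  (a|b)*·b·a → 10 ε-transitions
  b|(a|b)*·b·a → 14 ε-transitions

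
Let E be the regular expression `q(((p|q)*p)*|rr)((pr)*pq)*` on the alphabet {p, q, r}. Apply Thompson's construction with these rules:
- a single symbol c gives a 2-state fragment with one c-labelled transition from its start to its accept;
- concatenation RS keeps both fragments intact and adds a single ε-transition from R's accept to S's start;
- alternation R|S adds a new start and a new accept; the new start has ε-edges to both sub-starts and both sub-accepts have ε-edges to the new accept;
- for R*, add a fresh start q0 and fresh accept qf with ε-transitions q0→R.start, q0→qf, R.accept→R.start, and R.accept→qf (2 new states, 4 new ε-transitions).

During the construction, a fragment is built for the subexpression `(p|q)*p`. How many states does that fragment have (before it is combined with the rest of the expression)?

10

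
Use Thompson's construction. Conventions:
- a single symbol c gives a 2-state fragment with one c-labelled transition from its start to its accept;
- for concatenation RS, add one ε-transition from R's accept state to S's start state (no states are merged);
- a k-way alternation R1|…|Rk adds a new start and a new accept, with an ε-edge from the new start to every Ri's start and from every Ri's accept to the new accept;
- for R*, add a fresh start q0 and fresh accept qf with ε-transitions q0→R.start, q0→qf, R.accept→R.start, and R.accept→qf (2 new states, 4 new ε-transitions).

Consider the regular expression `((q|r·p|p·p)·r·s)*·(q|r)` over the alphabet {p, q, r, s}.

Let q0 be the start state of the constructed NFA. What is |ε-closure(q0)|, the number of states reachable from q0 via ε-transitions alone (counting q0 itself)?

Work bottom-up. For each fragment F, track |ε-closure(F.start)| and whether F's accept lies in that closure (i.e. whether F accepts ε). A single-symbol fragment has closure size 1 and does not accept ε.
  r·p : |ε-closure| equals the left operand's closure size = 1 (its accept is not ε-reachable, so the closure stops there)
  p·p : |ε-closure| equals the left operand's closure size = 1 (its accept is not ε-reachable, so the closure stops there)
  q|r·p|p·p : |ε-closure| = 1 + 1 + 1 + 1 = 4 (the new accept is not ε-reachable since no branch accepts ε)
  (q|r·p|p·p)·r·s : same as the first factor's closure: |ε-closure| = 4
  ((q|r·p|p·p)·r·s)* : new start has ε-edges to the inner start and to the new accept, so |ε-closure| = 2 + 4 = 6
  q|r : new start ε-reaches every alternative's start; none of them accept ε, so the new accept is not reached: |ε-closure| = 1 + 1 + 1 = 3
  ((q|r·p|p·p)·r·s)*·(q|r) : the left operand accepts ε, so the closure extends into the next operand (via the concat ε-link); |ε-closure| = 6 + 3 = 9

9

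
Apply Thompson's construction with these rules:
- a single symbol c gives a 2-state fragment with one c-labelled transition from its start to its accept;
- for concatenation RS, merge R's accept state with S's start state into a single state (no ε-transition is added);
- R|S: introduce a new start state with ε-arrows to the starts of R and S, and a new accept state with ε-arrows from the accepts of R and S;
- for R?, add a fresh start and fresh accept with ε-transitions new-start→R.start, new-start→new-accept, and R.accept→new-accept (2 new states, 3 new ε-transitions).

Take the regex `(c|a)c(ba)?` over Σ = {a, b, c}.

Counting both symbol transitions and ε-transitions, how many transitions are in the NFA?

Per subexpression:
Each of the 5 symbol leaves contributes 1 transition (1 symbol, 0 ε).
  c|a : 6 transitions (2 symbol, 4 ε)
  ba : 2 transitions (2 symbol, 0 ε)
  (ba)? : 5 transitions (2 symbol, 3 ε)
  (c|a)c(ba)? : 12 transitions (5 symbol, 7 ε)

12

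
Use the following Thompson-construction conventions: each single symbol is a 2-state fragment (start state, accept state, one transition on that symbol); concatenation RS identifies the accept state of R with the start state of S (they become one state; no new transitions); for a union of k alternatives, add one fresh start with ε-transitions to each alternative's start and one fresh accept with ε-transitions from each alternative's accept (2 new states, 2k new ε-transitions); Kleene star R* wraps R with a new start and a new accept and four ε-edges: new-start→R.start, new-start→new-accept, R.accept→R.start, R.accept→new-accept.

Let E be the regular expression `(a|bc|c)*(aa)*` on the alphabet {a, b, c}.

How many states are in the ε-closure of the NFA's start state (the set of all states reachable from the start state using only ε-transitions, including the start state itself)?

8

Compute the ε-closure size of each fragment's start state recursively; a symbol fragment's start has no outgoing ε-edge, so its closure is just itself (size 1).
  bc : same as the first factor's closure: |closure| = 1
  a|bc|c : new start ε-reaches every alternative's start; none of them accept ε, so the new accept is not reached: |closure| = 1 + 1 + 1 + 1 = 4
  (a|bc|c)* : the star's fresh start ε-reaches both the body's start and the fresh accept: |closure| = 2 + 4 = 6
  aa : same as the first factor's closure: |closure| = 1
  (aa)* : new start has ε-edges to the inner start and to the new accept, so |closure| = 2 + 1 = 3
  (a|bc|c)*(aa)* : |closure| = 6 + (3−1) = 8 (closure spills across the concat boundary because the left factor accepts ε)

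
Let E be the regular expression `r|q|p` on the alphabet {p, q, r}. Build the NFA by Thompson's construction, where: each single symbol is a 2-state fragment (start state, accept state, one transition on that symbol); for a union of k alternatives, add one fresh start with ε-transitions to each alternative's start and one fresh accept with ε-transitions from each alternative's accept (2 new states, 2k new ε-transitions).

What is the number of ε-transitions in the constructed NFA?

6

Building bottom-up:
Each of the 3 symbol leaves contributes 0 ε-transitions.
  r|q|p : 6 ε-transitions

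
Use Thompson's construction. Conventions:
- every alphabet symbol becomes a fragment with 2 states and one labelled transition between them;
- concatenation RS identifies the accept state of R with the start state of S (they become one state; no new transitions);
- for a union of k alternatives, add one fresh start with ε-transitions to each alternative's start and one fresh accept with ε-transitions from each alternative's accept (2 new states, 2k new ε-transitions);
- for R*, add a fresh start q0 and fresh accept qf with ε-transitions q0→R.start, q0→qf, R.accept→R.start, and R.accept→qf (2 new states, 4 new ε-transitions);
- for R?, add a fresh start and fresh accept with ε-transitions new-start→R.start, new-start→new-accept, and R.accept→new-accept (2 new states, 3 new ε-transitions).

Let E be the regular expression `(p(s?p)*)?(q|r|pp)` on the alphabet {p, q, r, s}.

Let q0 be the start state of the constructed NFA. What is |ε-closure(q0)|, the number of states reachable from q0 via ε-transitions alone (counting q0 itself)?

Compute the ε-closure size of each fragment's start state recursively; a symbol fragment's start has no outgoing ε-edge, so its closure is just itself (size 1).
  s? : new start has ε-edges to the inner start and to the new accept, so |ε-closure| = 2 + 1 = 3
  s?p : the left operand accepts ε, so the closure extends into the next operand (the shared merged state is already counted); |ε-closure| = 3 + (1−1) = 3
  (s?p)* : |ε-closure| = 1 (new start) + 3 (body) + 1 (new accept) = 5
  p(s?p)* : same as the first factor's closure: |ε-closure| = 1
  (p(s?p)*)? : |ε-closure| = 1 (new start) + 1 (body) + 1 (new accept, via ε) = 3
  pp : |ε-closure| equals the left operand's closure size = 1 (its accept is not ε-reachable, so the closure stops there)
  q|r|pp : new start ε-reaches every alternative's start; none of them accept ε, so the new accept is not reached: |ε-closure| = 1 + 1 + 1 + 1 = 4
  (p(s?p)*)?(q|r|pp) : the left operand accepts ε, so the closure extends into the next operand (the shared merged state is already counted); |ε-closure| = 3 + (4−1) = 6

6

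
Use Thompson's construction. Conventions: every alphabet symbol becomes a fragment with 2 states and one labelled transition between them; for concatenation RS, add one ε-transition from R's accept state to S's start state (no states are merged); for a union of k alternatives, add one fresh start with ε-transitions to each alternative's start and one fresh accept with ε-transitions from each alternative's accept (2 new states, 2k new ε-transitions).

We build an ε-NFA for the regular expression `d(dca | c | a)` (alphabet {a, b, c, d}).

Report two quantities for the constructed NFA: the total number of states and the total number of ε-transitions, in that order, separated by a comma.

14, 9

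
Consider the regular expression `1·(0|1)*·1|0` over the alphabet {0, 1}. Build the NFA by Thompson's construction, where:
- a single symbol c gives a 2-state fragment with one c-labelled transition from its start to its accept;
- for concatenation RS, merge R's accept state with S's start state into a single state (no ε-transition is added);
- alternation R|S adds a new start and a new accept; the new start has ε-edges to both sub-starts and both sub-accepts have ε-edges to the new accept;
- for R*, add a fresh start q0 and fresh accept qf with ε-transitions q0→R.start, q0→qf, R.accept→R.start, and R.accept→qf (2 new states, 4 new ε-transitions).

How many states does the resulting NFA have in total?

14

Per subexpression:
Each of the 5 symbol leaves contributes a 2-state fragment.
  0|1 — 6 states
  (0|1)* — 8 states
  1·(0|1)*·1 — 10 states
  1·(0|1)*·1|0 — 14 states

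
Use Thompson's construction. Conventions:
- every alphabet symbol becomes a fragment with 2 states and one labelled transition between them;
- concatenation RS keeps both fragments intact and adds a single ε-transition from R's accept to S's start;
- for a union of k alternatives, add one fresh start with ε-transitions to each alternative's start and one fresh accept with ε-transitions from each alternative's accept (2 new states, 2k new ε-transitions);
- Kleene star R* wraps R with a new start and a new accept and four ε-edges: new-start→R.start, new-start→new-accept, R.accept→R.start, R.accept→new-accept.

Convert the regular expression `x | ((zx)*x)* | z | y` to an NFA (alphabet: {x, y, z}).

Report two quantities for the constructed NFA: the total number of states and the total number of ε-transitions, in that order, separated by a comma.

Per subexpression:
Each of the 6 symbol leaves contributes 2 states and 0 ε-transitions.
  zx — 4 states, 1 ε-transition
  (zx)* — 6 states, 5 ε-transitions
  (zx)*x — 8 states, 6 ε-transitions
  ((zx)*x)* — 10 states, 10 ε-transitions
  x | ((zx)*x)* | z | y — 18 states, 18 ε-transitions

18, 18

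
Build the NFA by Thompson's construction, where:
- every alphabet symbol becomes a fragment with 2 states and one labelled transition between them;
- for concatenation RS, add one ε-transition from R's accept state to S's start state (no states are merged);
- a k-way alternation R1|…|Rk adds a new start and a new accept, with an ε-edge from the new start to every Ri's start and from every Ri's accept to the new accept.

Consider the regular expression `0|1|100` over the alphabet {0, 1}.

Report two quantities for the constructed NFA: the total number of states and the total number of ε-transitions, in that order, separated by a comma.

12, 8

Per subexpression:
Each of the 5 symbol leaves contributes 2 states and 0 ε-transitions.
  100 — 6 states, 2 ε-transitions
  0|1|100 — 12 states, 8 ε-transitions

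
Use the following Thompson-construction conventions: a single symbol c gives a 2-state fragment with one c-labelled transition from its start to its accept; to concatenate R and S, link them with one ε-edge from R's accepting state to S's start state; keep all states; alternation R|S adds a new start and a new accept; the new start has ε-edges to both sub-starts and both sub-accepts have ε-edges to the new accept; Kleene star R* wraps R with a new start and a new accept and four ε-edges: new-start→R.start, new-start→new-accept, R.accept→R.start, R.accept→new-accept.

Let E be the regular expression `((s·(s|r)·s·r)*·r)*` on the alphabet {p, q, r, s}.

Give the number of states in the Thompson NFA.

Building bottom-up:
Each of the 6 symbol leaves contributes a 2-state fragment.
  s|r = 6 states
  s·(s|r)·s·r = 12 states
  (s·(s|r)·s·r)* = 14 states
  (s·(s|r)·s·r)*·r = 16 states
  ((s·(s|r)·s·r)*·r)* = 18 states

18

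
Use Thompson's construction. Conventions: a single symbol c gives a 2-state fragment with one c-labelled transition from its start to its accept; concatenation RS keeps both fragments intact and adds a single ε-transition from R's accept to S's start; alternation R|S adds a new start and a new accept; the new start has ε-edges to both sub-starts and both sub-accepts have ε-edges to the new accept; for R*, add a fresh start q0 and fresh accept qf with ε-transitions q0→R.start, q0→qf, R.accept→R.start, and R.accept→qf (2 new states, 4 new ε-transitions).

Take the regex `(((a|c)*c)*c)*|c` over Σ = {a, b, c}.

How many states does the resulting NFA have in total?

Building bottom-up:
Each of the 5 symbol leaves contributes a 2-state fragment.
  a|c = 6 states
  (a|c)* = 8 states
  (a|c)*c = 10 states
  ((a|c)*c)* = 12 states
  ((a|c)*c)*c = 14 states
  (((a|c)*c)*c)* = 16 states
  (((a|c)*c)*c)*|c = 20 states

20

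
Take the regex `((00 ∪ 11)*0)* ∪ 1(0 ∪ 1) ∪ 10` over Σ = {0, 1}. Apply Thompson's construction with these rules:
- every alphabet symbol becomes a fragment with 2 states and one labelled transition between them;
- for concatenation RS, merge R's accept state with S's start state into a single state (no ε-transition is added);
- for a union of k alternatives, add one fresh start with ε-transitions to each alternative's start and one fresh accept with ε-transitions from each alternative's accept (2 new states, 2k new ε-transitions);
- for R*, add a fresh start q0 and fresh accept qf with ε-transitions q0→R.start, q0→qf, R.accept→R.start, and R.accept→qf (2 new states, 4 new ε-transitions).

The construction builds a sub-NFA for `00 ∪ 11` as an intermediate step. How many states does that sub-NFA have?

Fragment for `00 ∪ 11`:
Each of the 4 symbol leaves contributes a 2-state fragment.
  00 : 3 states
  11 : 3 states
  00 ∪ 11 : 8 states

8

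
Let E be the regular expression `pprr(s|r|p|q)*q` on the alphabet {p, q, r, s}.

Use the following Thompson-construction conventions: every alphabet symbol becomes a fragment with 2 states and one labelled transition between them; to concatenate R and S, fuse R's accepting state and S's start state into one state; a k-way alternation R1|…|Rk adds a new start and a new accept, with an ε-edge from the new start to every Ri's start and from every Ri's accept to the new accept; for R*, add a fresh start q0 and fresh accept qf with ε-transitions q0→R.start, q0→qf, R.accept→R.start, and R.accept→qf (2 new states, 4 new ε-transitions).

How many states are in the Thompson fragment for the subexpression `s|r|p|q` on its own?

10

Fragment for `s|r|p|q`:
Each of the 4 symbol leaves contributes a 2-state fragment.
  s|r|p|q → 10 states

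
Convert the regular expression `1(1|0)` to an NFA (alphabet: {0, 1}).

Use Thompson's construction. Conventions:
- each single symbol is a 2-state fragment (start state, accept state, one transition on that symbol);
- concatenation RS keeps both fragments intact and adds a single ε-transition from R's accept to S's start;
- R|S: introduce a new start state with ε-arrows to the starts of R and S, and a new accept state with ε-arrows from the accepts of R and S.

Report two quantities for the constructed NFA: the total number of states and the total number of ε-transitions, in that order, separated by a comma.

8, 5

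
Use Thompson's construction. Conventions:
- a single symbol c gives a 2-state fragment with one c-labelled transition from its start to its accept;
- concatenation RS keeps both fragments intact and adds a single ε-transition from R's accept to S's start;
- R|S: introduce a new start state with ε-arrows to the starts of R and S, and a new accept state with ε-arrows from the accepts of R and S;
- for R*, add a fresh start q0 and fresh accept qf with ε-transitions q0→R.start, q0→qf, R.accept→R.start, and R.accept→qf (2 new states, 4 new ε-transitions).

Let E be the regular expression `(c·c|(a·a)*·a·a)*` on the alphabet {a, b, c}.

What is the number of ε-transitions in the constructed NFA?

16

Bottom-up over the parse tree:
Each of the 6 symbol leaves contributes 0 ε-transitions.
  c·c — 1 ε-transition
  a·a — 1 ε-transition
  (a·a)* — 5 ε-transitions
  (a·a)*·a·a — 7 ε-transitions
  c·c|(a·a)*·a·a — 12 ε-transitions
  (c·c|(a·a)*·a·a)* — 16 ε-transitions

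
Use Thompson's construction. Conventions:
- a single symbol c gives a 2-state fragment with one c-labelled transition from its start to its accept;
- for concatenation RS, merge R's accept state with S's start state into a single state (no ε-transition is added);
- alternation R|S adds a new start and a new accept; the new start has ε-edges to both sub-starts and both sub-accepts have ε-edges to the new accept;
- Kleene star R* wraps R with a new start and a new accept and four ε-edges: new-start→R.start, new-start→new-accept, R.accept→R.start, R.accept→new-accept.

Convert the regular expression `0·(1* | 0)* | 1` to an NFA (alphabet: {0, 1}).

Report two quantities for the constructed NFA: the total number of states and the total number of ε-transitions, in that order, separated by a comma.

15, 16

Recursing over subexpressions:
Each of the 4 symbol leaves contributes 2 states and 0 ε-transitions.
  1* — 4 states, 4 ε-transitions
  1* | 0 — 8 states, 8 ε-transitions
  (1* | 0)* — 10 states, 12 ε-transitions
  0·(1* | 0)* — 11 states, 12 ε-transitions
  0·(1* | 0)* | 1 — 15 states, 16 ε-transitions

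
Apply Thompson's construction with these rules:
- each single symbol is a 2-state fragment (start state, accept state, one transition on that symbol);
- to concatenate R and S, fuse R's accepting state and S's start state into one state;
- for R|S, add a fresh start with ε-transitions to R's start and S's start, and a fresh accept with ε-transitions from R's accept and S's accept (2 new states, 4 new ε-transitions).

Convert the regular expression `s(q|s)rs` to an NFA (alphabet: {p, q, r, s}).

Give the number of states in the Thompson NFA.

By structural recursion:
Each of the 5 symbol leaves contributes a 2-state fragment.
  q|s : 6 states
  s(q|s)rs : 9 states

9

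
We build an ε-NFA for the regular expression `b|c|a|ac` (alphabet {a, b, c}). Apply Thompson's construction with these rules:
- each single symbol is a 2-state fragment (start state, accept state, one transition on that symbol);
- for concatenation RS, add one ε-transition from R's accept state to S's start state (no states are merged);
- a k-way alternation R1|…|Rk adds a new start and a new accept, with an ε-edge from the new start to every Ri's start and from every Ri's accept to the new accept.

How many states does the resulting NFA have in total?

Recursing over subexpressions:
Each of the 5 symbol leaves contributes a 2-state fragment.
  ac — 4 states
  b|c|a|ac — 12 states

12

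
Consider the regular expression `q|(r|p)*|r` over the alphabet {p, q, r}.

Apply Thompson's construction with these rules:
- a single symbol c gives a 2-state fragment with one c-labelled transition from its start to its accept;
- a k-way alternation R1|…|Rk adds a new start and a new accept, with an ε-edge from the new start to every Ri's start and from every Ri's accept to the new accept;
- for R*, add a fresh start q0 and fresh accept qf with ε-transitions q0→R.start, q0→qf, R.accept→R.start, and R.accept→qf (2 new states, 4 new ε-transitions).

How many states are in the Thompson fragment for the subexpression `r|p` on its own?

6

Fragment for `r|p`:
Each of the 2 symbol leaves contributes a 2-state fragment.
  r|p = 6 states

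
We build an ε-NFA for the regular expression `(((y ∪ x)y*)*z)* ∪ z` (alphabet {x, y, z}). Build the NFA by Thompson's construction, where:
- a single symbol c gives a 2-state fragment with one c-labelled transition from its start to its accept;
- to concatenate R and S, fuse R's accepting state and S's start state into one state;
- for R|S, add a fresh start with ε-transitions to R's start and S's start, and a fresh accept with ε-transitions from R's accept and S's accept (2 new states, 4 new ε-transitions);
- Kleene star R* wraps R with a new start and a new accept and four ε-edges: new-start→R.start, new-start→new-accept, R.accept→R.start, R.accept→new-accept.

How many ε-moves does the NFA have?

20

By structural recursion:
Each of the 5 symbol leaves contributes 0 ε-transitions.
  y ∪ x : 4 ε-transitions
  y* : 4 ε-transitions
  (y ∪ x)y* : 8 ε-transitions
  ((y ∪ x)y*)* : 12 ε-transitions
  ((y ∪ x)y*)*z : 12 ε-transitions
  (((y ∪ x)y*)*z)* : 16 ε-transitions
  (((y ∪ x)y*)*z)* ∪ z : 20 ε-transitions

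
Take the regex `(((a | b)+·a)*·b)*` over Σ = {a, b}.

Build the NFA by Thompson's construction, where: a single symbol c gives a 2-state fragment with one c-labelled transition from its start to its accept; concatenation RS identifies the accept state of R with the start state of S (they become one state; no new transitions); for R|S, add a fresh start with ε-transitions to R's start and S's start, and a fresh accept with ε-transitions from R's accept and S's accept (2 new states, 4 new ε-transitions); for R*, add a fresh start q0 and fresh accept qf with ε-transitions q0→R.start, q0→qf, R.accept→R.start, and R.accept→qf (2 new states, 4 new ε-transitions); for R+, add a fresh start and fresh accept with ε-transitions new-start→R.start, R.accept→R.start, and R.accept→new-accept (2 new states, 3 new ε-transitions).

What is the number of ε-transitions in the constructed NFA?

Per subexpression:
Each of the 4 symbol leaves contributes 0 ε-transitions.
  a | b → 4 ε-transitions
  (a | b)+ → 7 ε-transitions
  (a | b)+·a → 7 ε-transitions
  ((a | b)+·a)* → 11 ε-transitions
  ((a | b)+·a)*·b → 11 ε-transitions
  (((a | b)+·a)*·b)* → 15 ε-transitions

15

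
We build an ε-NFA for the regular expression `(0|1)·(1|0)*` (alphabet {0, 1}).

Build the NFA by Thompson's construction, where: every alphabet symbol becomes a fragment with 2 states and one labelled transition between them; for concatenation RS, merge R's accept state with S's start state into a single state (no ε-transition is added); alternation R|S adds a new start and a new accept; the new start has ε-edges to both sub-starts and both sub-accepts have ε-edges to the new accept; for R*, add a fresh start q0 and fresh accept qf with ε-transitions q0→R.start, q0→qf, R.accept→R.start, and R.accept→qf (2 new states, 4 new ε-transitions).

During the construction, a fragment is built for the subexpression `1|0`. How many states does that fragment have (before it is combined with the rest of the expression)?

6

Fragment for `1|0`:
Each of the 2 symbol leaves contributes a 2-state fragment.
  1|0 — 6 states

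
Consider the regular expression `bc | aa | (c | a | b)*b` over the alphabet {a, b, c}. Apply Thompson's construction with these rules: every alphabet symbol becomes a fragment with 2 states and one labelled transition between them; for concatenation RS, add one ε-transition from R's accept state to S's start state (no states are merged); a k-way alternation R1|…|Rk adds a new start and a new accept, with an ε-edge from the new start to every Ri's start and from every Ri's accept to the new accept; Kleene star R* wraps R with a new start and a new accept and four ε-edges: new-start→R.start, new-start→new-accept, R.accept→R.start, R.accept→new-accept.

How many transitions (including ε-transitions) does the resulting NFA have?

Bottom-up over the parse tree:
Each of the 8 symbol leaves contributes 1 transition (1 symbol, 0 ε).
  bc — 3 transitions (2 symbol, 1 ε)
  aa — 3 transitions (2 symbol, 1 ε)
  c | a | b — 9 transitions (3 symbol, 6 ε)
  (c | a | b)* — 13 transitions (3 symbol, 10 ε)
  (c | a | b)*b — 15 transitions (4 symbol, 11 ε)
  bc | aa | (c | a | b)*b — 27 transitions (8 symbol, 19 ε)

27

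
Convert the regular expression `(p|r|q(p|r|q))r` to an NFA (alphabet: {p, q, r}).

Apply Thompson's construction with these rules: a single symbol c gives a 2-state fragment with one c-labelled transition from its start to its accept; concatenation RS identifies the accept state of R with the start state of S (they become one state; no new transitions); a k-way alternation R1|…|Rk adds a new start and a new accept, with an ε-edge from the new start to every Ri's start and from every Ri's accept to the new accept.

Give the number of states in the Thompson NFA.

Recursing over subexpressions:
Each of the 7 symbol leaves contributes a 2-state fragment.
  p|r|q : 8 states
  q(p|r|q) : 9 states
  p|r|q(p|r|q) : 15 states
  (p|r|q(p|r|q))r : 16 states

16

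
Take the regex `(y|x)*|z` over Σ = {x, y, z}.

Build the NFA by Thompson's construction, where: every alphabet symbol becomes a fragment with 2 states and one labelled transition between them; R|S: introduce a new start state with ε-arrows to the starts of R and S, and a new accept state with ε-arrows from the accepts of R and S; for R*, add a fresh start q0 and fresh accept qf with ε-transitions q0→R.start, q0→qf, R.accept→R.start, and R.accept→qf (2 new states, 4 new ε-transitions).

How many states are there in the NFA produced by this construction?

12

Recursing over subexpressions:
Each of the 3 symbol leaves contributes a 2-state fragment.
  y|x = 6 states
  (y|x)* = 8 states
  (y|x)*|z = 12 states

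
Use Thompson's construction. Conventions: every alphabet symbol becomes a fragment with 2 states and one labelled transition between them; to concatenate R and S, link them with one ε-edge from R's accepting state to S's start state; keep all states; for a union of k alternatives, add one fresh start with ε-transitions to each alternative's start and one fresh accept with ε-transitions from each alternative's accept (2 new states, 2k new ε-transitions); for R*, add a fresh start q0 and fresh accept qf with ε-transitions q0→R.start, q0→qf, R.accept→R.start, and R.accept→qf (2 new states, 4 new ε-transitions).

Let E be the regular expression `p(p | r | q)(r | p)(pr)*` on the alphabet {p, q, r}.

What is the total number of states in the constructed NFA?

22

Building bottom-up:
Each of the 8 symbol leaves contributes a 2-state fragment.
  p | r | q = 8 states
  r | p = 6 states
  pr = 4 states
  (pr)* = 6 states
  p(p | r | q)(r | p)(pr)* = 22 states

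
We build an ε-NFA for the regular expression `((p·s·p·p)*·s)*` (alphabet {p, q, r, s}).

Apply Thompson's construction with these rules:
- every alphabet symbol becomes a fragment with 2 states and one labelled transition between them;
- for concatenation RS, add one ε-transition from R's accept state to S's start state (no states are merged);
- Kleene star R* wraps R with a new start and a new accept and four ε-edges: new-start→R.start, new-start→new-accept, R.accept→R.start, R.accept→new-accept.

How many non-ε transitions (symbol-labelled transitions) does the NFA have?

5

Bottom-up over the parse tree:
Each of the 5 symbol leaves contributes exactly 1 symbol transition.
  p·s·p·p → 4 symbol transitions
  (p·s·p·p)* → 4 symbol transitions
  (p·s·p·p)*·s → 5 symbol transitions
  ((p·s·p·p)*·s)* → 5 symbol transitions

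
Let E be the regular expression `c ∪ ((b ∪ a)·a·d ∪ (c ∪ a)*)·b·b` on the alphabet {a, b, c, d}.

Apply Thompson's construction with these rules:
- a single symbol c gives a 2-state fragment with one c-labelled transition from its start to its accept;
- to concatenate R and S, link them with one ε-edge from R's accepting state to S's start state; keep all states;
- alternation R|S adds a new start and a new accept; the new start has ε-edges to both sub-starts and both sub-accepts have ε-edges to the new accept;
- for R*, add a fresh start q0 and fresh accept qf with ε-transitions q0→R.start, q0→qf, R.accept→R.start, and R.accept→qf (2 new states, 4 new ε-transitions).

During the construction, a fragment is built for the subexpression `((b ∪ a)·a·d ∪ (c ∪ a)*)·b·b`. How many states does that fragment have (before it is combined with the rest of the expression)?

Fragment for `((b ∪ a)·a·d ∪ (c ∪ a)*)·b·b`:
Each of the 8 symbol leaves contributes a 2-state fragment.
  b ∪ a : 6 states
  (b ∪ a)·a·d : 10 states
  c ∪ a : 6 states
  (c ∪ a)* : 8 states
  (b ∪ a)·a·d ∪ (c ∪ a)* : 20 states
  ((b ∪ a)·a·d ∪ (c ∪ a)*)·b·b : 24 states

24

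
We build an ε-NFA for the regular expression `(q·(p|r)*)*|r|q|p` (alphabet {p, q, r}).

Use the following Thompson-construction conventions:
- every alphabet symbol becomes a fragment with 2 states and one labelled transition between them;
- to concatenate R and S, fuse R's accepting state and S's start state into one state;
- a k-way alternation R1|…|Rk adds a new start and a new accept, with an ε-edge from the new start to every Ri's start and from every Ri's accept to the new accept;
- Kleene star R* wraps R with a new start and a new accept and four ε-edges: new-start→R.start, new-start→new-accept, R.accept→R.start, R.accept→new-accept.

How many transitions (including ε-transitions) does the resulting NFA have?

Per subexpression:
Each of the 6 symbol leaves contributes 1 transition (1 symbol, 0 ε).
  p|r = 6 transitions (2 symbol, 4 ε)
  (p|r)* = 10 transitions (2 symbol, 8 ε)
  q·(p|r)* = 11 transitions (3 symbol, 8 ε)
  (q·(p|r)*)* = 15 transitions (3 symbol, 12 ε)
  (q·(p|r)*)*|r|q|p = 26 transitions (6 symbol, 20 ε)

26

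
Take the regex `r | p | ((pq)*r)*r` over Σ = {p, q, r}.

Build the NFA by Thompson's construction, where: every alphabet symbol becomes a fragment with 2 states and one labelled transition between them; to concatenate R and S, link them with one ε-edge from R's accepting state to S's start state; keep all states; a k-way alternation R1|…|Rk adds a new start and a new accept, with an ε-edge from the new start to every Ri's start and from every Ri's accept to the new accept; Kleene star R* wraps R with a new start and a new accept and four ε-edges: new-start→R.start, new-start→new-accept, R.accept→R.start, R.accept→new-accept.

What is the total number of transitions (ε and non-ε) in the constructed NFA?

23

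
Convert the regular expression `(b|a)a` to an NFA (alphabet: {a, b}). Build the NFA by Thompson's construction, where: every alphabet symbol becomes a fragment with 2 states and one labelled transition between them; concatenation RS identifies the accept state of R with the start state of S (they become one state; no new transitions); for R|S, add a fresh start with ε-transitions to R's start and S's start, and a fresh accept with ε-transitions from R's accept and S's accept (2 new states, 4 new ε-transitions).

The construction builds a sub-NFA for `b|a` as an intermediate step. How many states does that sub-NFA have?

6

Fragment for `b|a`:
Each of the 2 symbol leaves contributes a 2-state fragment.
  b|a → 6 states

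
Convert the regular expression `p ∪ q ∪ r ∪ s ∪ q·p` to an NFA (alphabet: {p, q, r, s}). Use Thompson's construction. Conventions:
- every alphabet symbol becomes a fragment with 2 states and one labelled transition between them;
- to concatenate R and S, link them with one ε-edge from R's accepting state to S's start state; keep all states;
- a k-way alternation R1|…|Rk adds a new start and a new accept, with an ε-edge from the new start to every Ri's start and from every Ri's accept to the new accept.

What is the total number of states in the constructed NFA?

Recursing over subexpressions:
Each of the 6 symbol leaves contributes a 2-state fragment.
  q·p — 4 states
  p ∪ q ∪ r ∪ s ∪ q·p — 14 states

14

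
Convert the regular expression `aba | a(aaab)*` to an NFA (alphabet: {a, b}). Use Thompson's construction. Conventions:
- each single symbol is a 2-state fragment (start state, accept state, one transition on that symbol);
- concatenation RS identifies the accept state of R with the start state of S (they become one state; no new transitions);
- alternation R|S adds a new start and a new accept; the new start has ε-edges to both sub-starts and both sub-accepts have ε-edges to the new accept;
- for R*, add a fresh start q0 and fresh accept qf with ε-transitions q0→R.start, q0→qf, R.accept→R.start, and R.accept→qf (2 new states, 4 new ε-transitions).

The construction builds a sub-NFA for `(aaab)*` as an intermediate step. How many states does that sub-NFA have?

7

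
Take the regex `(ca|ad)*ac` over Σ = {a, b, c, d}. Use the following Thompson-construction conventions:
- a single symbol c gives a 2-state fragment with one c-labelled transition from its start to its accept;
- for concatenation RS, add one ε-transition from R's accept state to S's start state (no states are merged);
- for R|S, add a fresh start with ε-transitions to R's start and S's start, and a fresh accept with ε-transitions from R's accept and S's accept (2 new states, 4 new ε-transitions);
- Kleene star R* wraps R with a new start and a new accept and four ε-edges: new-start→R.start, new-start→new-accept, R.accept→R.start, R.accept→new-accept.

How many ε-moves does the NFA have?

Bottom-up over the parse tree:
Each of the 6 symbol leaves contributes 0 ε-transitions.
  ca = 1 ε-transition
  ad = 1 ε-transition
  ca|ad = 6 ε-transitions
  (ca|ad)* = 10 ε-transitions
  (ca|ad)*ac = 12 ε-transitions

12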